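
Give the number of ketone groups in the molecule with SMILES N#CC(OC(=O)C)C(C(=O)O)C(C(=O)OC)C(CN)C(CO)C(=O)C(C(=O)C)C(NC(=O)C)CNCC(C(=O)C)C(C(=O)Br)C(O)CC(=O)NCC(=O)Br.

Reading the structure from left to right:
  N≡C: N≡C–: carbon triple-bonded to nitrogen → nitrile.
  CH(OCOCH3): pendant –OC(=O)CH3: an acyloxy group → ester.
  CH(COOH): pendant –COOH: carbonyl C bonded to C and –OH → carboxylic acid.
  CH(COOCH3): pendant –COOCH3: carbonyl C bonded to C and –OCH3 → ester.
  CH(CH2NH2): pendant –CH2NH2: N on sp³ C, no adjacent C=O → amine.
  CH(CH2OH): pendant –CH2OH on an sp³ backbone C → alcohol.
  CO: –C(=O)– with carbon on both sides → ketone.
  CH(COCH3): pendant –COCH3: carbonyl C bonded to two carbons → ketone.
  CH(NHCOCH3): pendant –NHC(=O)CH3: N bonded to a carbonyl → amide (not amine).
  CH2NHCH2: C–N–C with sp³ carbons and no adjacent C=O → amine (secondary).
  CH(COCH3): pendant –COCH3: carbonyl C bonded to two carbons → ketone.
  CH(COBr): pendant –C(=O)X: carbonyl C bonded to C and halogen → acyl halide.
  CH(OH): –OH on an sp³ carbon → alcohol (secondary).
  CH2CONHCH2: –C(=O)–N– linkage → amide (the N is not an amine).
  COBr: –C(=O)Br: carbonyl C bonded to C and to a halogen → acyl halide (not alkyl halide).
Ketone appears at: CO, CH(COCH3), CH(COCH3) → 3.

3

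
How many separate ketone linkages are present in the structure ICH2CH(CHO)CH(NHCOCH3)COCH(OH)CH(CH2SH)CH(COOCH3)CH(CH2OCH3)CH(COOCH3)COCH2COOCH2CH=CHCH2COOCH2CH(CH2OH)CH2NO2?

Working along the chain:
  ICH2: halogen on an sp³ carbon → alkyl halide.
  CH(CHO): pendant –CHO: carbonyl C bonded to C and H → aldehyde.
  CH(NHCOCH3): pendant –NHC(=O)CH3: N bonded to a carbonyl → amide (not amine).
  CO: –C(=O)– with carbon on both sides → ketone.
  CH(OH): –OH on an sp³ carbon → alcohol (secondary).
  CH(CH2SH): pendant –CH2SH → thiol.
  CH(COOCH3): pendant –COOCH3: carbonyl C bonded to C and –OCH3 → ester.
  CH(CH2OCH3): pendant –CH2OCH3: C–O–C linkage → ether.
  CH(COOCH3): pendant –COOCH3: carbonyl C bonded to C and –OCH3 → ester.
  CO: –C(=O)– with carbon on both sides → ketone.
  CH2COOCH2: –C(=O)–O–C with C on the carbonyl side → ester.
  CH=CH: C=C double bond → alkene.
  CH2COOCH2: –C(=O)–O–C with C on the carbonyl side → ester.
  CH(CH2OH): pendant –CH2OH on an sp³ backbone C → alcohol.
  CH2NO2: –NO2 on carbon → nitro group.
Ketone appears at: CO, CO → 2.

2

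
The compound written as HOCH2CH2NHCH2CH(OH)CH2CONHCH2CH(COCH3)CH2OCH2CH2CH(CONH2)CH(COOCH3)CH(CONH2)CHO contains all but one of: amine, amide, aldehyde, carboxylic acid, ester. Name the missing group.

carboxylic acid

ester: present (CH(COOCH3) — pendant –COOCH3: carbonyl C bonded to C and –OCH3 → ester).
amide: present (CH2CONHCH2 — –C(=O)–N– linkage → amide (the N is not an amine)).
amine: present (CH2NHCH2 — C–N–C with sp³ carbons and no adjacent C=O → amine (secondary)).
aldehyde: present (CHO — terminal –CHO: carbonyl C bonded to H and C → aldehyde).
carboxylic acid: absent. In CH(COOCH3), the acyl oxygen is bonded to carbon (–O–C), not to H, so this is an ester. In each of CH2CONHCH2 and CH(CONH2), the carbonyl is bonded to nitrogen, not to –OH; that is an amide.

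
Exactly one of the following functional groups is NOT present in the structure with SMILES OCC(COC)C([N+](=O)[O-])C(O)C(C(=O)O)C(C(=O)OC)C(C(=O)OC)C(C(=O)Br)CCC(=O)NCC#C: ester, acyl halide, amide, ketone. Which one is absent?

acyl halide: present (CH(COBr) — pendant –C(=O)X: carbonyl C bonded to C and halogen → acyl halide).
amide: present (CH2CONHCH2 — –C(=O)–N– linkage → amide (the N is not an amine)).
ester: present (CH(COOCH3) — pendant –COOCH3: carbonyl C bonded to C and –OCH3 → ester).
ketone: absent. In CH(COOCH3), the C=O is bonded to an –O–C group, which defines an ester, not a ketone. In CH2CONHCH2, the C=O is bonded to nitrogen, which defines an amide, not a ketone. In CH(COOH), the C=O bears an –OH, making it a carboxylic acid rather than a ketone. In CH(COBr), the C=O is bonded to a halogen, which defines an acyl halide, not a ketone.

ketone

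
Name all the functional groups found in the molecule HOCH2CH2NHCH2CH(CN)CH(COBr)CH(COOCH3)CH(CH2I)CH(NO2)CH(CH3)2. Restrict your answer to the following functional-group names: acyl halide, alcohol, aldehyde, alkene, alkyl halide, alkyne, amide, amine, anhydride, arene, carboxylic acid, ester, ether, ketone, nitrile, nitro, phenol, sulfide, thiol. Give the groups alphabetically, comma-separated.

acyl halide, alcohol, alkyl halide, amine, ester, nitrile, nitro

HO– on an sp³ carbon → alcohol.
C–N–C with sp³ carbons and no adjacent C=O → amine (secondary).
pendant –C≡N: nitrile.
pendant –C(=O)X: carbonyl C bonded to C and halogen → acyl halide.
pendant –COOCH3: carbonyl C bonded to C and –OCH3 → ester.
pendant –CH2X: halogen on sp³ carbon → alkyl halide.
–NO2 on an sp³ carbon → nitro (the N=O is not a carbonyl).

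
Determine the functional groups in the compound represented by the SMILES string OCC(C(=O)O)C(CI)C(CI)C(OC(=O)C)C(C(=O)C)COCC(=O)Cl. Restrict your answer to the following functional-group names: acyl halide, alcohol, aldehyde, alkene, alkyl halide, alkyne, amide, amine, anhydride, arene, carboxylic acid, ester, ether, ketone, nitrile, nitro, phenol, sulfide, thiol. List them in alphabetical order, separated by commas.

Reading the structure from left to right:
  HOCH2: HO– on an sp³ carbon → alcohol.
  CH(COOH): pendant –COOH: carbonyl C bonded to C and –OH → carboxylic acid.
  CH(CH2I): pendant –CH2X: halogen on sp³ carbon → alkyl halide.
  CH(CH2I): pendant –CH2X: halogen on sp³ carbon → alkyl halide.
  CH(OCOCH3): pendant –OC(=O)CH3: an acyloxy group → ester.
  CH(COCH3): pendant –COCH3: carbonyl C bonded to two carbons → ketone.
  CH2OCH2: C–O–C with sp³ carbons on both sides and no adjacent C=O → ether.
  COCl: –C(=O)Cl: carbonyl C bonded to C and to a halogen → acyl halide (not alkyl halide).

acyl halide, alcohol, alkyl halide, carboxylic acid, ester, ether, ketone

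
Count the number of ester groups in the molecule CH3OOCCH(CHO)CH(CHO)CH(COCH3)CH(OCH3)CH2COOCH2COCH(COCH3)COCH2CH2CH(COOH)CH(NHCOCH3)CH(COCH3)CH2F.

Reading the structure from left to right:
  CH3OOC: CH3O–C(=O)–: carbonyl C bonded to C and to –OCH3 → ester (not ketone + ether).
  CH(CHO): pendant –CHO: carbonyl C bonded to C and H → aldehyde.
  CH(CHO): pendant –CHO: carbonyl C bonded to C and H → aldehyde.
  CH(COCH3): pendant –COCH3: carbonyl C bonded to two carbons → ketone.
  CH(OCH3): pendant –OCH3: C–O–C with sp³ C, no adjacent C=O → ether.
  CH2COOCH2: –C(=O)–O–C with C on the carbonyl side → ester.
  CO: –C(=O)– with carbon on both sides → ketone.
  CH(COCH3): pendant –COCH3: carbonyl C bonded to two carbons → ketone.
  CO: –C(=O)– with carbon on both sides → ketone.
  CH(COOH): pendant –COOH: carbonyl C bonded to C and –OH → carboxylic acid.
  CH(NHCOCH3): pendant –NHC(=O)CH3: N bonded to a carbonyl → amide (not amine).
  CH(COCH3): pendant –COCH3: carbonyl C bonded to two carbons → ketone.
  CH2F: halogen on an sp³ carbon → alkyl halide.
Ester appears at: CH3OOC, CH2COOCH2 → 2.

2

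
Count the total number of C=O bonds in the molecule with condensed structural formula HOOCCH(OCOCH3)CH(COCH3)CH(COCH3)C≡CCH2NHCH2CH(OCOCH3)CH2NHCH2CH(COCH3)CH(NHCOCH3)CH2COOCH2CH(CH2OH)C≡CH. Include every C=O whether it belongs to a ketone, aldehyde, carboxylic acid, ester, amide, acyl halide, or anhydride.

8

HOOC: carboxylic acid, 1 C=O (running total 1).
CH(OCOCH3): ester, 1 C=O (running total 2).
CH(COCH3): ketone, 1 C=O (running total 3).
CH(COCH3): ketone, 1 C=O (running total 4).
CH(OCOCH3): ester, 1 C=O (running total 5).
CH(COCH3): ketone, 1 C=O (running total 6).
CH(NHCOCH3): amide, 1 C=O (running total 7).
CH2COOCH2: ester, 1 C=O (running total 8).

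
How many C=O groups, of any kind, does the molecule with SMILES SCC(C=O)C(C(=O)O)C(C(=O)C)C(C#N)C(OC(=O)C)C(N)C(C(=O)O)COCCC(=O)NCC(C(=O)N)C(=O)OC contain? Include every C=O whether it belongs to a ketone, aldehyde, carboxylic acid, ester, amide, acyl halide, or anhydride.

CH(CHO): aldehyde, 1 C=O (running total 1).
CH(COOH): carboxylic acid, 1 C=O (running total 2).
CH(COCH3): ketone, 1 C=O (running total 3).
CH(OCOCH3): ester, 1 C=O (running total 4).
CH(COOH): carboxylic acid, 1 C=O (running total 5).
CH2CONHCH2: amide, 1 C=O (running total 6).
CH(CONH2): amide, 1 C=O (running total 7).
COOCH3: ester, 1 C=O (running total 8).

8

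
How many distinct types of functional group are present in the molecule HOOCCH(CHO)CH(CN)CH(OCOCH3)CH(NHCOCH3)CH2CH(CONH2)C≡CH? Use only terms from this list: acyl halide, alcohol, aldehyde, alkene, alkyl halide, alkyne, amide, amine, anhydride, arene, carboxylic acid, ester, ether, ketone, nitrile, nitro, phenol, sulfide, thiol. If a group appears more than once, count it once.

6

Taking each segment in turn:
  HOOC: –COOH: carbonyl C bonded to –OH and C → carboxylic acid (the –OH is not a separate alcohol).
  CH(CHO): pendant –CHO: carbonyl C bonded to C and H → aldehyde.
  CH(CN): pendant –C≡N: nitrile.
  CH(OCOCH3): pendant –OC(=O)CH3: an acyloxy group → ester.
  CH(NHCOCH3): pendant –NHC(=O)CH3: N bonded to a carbonyl → amide (not amine).
  CH(CONH2): pendant –CONH2: carbonyl C bonded to C and N → amide.
  C≡CH: C≡C triple bond → alkyne.
Distinct types present: aldehyde, alkyne, amide, carboxylic acid, ester, nitrile.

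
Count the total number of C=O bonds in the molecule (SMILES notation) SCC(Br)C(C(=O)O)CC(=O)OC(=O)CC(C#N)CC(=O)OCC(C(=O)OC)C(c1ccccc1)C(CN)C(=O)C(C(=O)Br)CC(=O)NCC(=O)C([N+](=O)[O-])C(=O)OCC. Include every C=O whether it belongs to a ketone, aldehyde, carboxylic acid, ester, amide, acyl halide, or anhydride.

CH(COOH): carboxylic acid, 1 C=O (running total 1).
CH2CO-O-COCH2: anhydride, 2 C=O (running total 3).
CH2COOCH2: ester, 1 C=O (running total 4).
CH(COOCH3): ester, 1 C=O (running total 5).
CO: ketone, 1 C=O (running total 6).
CH(COBr): acyl halide, 1 C=O (running total 7).
CH2CONHCH2: amide, 1 C=O (running total 8).
CO: ketone, 1 C=O (running total 9).
COOCH2CH3: ester, 1 C=O (running total 10).

10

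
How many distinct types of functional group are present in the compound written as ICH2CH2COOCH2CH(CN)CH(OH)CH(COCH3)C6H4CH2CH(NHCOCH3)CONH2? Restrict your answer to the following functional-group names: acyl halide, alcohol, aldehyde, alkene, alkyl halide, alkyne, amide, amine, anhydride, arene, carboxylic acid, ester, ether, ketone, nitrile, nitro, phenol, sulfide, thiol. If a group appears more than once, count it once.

Working along the chain:
  ICH2: halogen on an sp³ carbon → alkyl halide.
  CH2COOCH2: –C(=O)–O–C with C on the carbonyl side → ester.
  CH(CN): pendant –C≡N: nitrile.
  CH(OH): –OH on an sp³ carbon → alcohol (secondary).
  CH(COCH3): pendant –COCH3: carbonyl C bonded to two carbons → ketone.
  C6H4: para-disubstituted benzene ring → arene.
  CH(NHCOCH3): pendant –NHC(=O)CH3: N bonded to a carbonyl → amide (not amine).
  CONH2: –C(=O)NH2: carbonyl C bonded to C and to N → amide (the N is not a separate amine).
Distinct types present: alcohol, alkyl halide, amide, arene, ester, ketone, nitrile.

7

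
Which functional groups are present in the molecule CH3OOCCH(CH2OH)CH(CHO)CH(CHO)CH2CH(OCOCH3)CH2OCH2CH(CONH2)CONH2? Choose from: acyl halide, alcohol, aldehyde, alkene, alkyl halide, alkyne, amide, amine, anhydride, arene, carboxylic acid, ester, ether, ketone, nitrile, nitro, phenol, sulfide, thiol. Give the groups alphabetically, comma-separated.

Taking each segment in turn:
  CH3OOC: CH3O–C(=O)–: carbonyl C bonded to C and to –OCH3 → ester (not ketone + ether).
  CH(CH2OH): pendant –CH2OH on an sp³ backbone C → alcohol.
  CH(CHO): pendant –CHO: carbonyl C bonded to C and H → aldehyde.
  CH(CHO): pendant –CHO: carbonyl C bonded to C and H → aldehyde.
  CH(OCOCH3): pendant –OC(=O)CH3: an acyloxy group → ester.
  CH2OCH2: C–O–C with sp³ carbons on both sides and no adjacent C=O → ether.
  CH(CONH2): pendant –CONH2: carbonyl C bonded to C and N → amide.
  CONH2: –C(=O)NH2: carbonyl C bonded to C and to N → amide (the N is not a separate amine).

alcohol, aldehyde, amide, ester, ether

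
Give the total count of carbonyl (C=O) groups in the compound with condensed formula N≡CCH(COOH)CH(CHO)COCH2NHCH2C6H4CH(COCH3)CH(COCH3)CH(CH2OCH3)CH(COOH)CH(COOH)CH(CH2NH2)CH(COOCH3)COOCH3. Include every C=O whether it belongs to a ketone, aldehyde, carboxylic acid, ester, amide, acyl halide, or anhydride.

9

CH(COOH): carboxylic acid, 1 C=O (running total 1).
CH(CHO): aldehyde, 1 C=O (running total 2).
CO: ketone, 1 C=O (running total 3).
CH(COCH3): ketone, 1 C=O (running total 4).
CH(COCH3): ketone, 1 C=O (running total 5).
CH(COOH): carboxylic acid, 1 C=O (running total 6).
CH(COOH): carboxylic acid, 1 C=O (running total 7).
CH(COOCH3): ester, 1 C=O (running total 8).
COOCH3: ester, 1 C=O (running total 9).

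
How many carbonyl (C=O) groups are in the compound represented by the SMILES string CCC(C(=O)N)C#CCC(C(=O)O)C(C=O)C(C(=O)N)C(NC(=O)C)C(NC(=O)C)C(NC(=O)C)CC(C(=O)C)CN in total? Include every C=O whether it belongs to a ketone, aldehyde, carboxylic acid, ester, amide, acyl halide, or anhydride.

8

CH(CONH2): amide, 1 C=O (running total 1).
CH(COOH): carboxylic acid, 1 C=O (running total 2).
CH(CHO): aldehyde, 1 C=O (running total 3).
CH(CONH2): amide, 1 C=O (running total 4).
CH(NHCOCH3): amide, 1 C=O (running total 5).
CH(NHCOCH3): amide, 1 C=O (running total 6).
CH(NHCOCH3): amide, 1 C=O (running total 7).
CH(COCH3): ketone, 1 C=O (running total 8).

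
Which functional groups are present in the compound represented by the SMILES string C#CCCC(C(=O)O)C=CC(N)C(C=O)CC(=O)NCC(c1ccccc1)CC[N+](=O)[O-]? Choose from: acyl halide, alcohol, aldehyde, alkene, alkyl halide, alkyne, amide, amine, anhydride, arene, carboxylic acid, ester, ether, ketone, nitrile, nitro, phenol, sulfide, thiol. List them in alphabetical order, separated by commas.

Reading the structure from left to right:
  HC≡C: C≡C triple bond → alkyne.
  CH(COOH): pendant –COOH: carbonyl C bonded to C and –OH → carboxylic acid.
  CH=CH: C=C double bond → alkene.
  CH(NH2): –NH2 on an sp³ carbon with no adjacent C=O → amine.
  CH(CHO): pendant –CHO: carbonyl C bonded to C and H → aldehyde.
  CH2CONHCH2: –C(=O)–N– linkage → amide (the N is not an amine).
  CH(C6H5): pendant –C6H5: benzene ring → arene.
  CH2NO2: –NO2 on carbon → nitro group.

aldehyde, alkene, alkyne, amide, amine, arene, carboxylic acid, nitro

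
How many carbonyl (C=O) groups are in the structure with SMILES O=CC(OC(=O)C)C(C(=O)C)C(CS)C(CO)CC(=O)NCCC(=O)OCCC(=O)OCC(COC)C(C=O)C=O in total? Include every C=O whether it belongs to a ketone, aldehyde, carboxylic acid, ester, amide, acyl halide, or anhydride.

OHC: aldehyde, 1 C=O (running total 1).
CH(OCOCH3): ester, 1 C=O (running total 2).
CH(COCH3): ketone, 1 C=O (running total 3).
CH2CONHCH2: amide, 1 C=O (running total 4).
CH2COOCH2: ester, 1 C=O (running total 5).
CH2COOCH2: ester, 1 C=O (running total 6).
CH(CHO): aldehyde, 1 C=O (running total 7).
CHO: aldehyde, 1 C=O (running total 8).

8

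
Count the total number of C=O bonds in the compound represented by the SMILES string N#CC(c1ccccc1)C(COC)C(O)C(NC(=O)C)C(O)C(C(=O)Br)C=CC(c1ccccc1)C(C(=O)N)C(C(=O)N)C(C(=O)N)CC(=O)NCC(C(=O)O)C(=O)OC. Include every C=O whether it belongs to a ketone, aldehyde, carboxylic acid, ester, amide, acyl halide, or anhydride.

8

CH(NHCOCH3): amide, 1 C=O (running total 1).
CH(COBr): acyl halide, 1 C=O (running total 2).
CH(CONH2): amide, 1 C=O (running total 3).
CH(CONH2): amide, 1 C=O (running total 4).
CH(CONH2): amide, 1 C=O (running total 5).
CH2CONHCH2: amide, 1 C=O (running total 6).
CH(COOH): carboxylic acid, 1 C=O (running total 7).
COOCH3: ester, 1 C=O (running total 8).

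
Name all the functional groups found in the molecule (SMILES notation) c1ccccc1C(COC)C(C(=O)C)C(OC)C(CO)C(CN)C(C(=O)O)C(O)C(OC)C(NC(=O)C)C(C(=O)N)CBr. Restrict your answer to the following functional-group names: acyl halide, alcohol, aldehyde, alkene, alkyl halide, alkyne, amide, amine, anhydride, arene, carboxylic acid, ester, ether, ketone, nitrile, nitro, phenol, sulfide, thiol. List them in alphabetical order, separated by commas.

alcohol, alkyl halide, amide, amine, arene, carboxylic acid, ether, ketone

Reading the structure from left to right:
  C6H5: C6H5– phenyl ring → arene.
  CH(CH2OCH3): pendant –CH2OCH3: C–O–C linkage → ether.
  CH(COCH3): pendant –COCH3: carbonyl C bonded to two carbons → ketone.
  CH(OCH3): pendant –OCH3: C–O–C with sp³ C, no adjacent C=O → ether.
  CH(CH2OH): pendant –CH2OH on an sp³ backbone C → alcohol.
  CH(CH2NH2): pendant –CH2NH2: N on sp³ C, no adjacent C=O → amine.
  CH(COOH): pendant –COOH: carbonyl C bonded to C and –OH → carboxylic acid.
  CH(OH): –OH on an sp³ carbon → alcohol (secondary).
  CH(OCH3): pendant –OCH3: C–O–C with sp³ C, no adjacent C=O → ether.
  CH(NHCOCH3): pendant –NHC(=O)CH3: N bonded to a carbonyl → amide (not amine).
  CH(CONH2): pendant –CONH2: carbonyl C bonded to C and N → amide.
  CH2Br: halogen on an sp³ carbon → alkyl halide.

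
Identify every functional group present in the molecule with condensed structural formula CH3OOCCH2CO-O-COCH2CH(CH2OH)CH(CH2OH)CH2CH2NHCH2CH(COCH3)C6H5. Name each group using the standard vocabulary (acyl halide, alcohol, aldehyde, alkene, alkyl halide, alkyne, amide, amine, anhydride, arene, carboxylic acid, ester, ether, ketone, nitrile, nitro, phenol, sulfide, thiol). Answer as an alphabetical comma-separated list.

CH3O–C(=O)–: carbonyl C bonded to C and to –OCH3 → ester (not ketone + ether).
two acyl groups sharing one oxygen, –C(=O)–O–C(=O)– → anhydride.
pendant –CH2OH on an sp³ backbone C → alcohol.
pendant –CH2OH on an sp³ backbone C → alcohol.
C–N–C with sp³ carbons and no adjacent C=O → amine (secondary).
pendant –COCH3: carbonyl C bonded to two carbons → ketone.
–C6H5 phenyl ring → arene.

alcohol, amine, anhydride, arene, ester, ketone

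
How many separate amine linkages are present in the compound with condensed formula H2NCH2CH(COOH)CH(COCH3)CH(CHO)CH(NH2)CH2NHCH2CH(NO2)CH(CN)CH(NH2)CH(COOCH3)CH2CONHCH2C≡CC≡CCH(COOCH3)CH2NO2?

Reading the structure from left to right:
  H2NCH2: –NH2 on an sp³ carbon with no adjacent C=O → amine.
  CH(COOH): pendant –COOH: carbonyl C bonded to C and –OH → carboxylic acid.
  CH(COCH3): pendant –COCH3: carbonyl C bonded to two carbons → ketone.
  CH(CHO): pendant –CHO: carbonyl C bonded to C and H → aldehyde.
  CH(NH2): –NH2 on an sp³ carbon with no adjacent C=O → amine.
  CH2NHCH2: C–N–C with sp³ carbons and no adjacent C=O → amine (secondary).
  CH(NO2): –NO2 on an sp³ carbon → nitro (the N=O is not a carbonyl).
  CH(CN): pendant –C≡N: nitrile.
  CH(NH2): –NH2 on an sp³ carbon with no adjacent C=O → amine.
  CH(COOCH3): pendant –COOCH3: carbonyl C bonded to C and –OCH3 → ester.
  CH2CONHCH2: –C(=O)–N– linkage → amide (the N is not an amine).
  C≡C: C≡C triple bond → alkyne.
  C≡C: C≡C triple bond → alkyne.
  CH(COOCH3): pendant –COOCH3: carbonyl C bonded to C and –OCH3 → ester.
  CH2NO2: –NO2 on carbon → nitro group.
Amine appears at: H2NCH2, CH(NH2), CH2NHCH2, CH(NH2) → 4.

4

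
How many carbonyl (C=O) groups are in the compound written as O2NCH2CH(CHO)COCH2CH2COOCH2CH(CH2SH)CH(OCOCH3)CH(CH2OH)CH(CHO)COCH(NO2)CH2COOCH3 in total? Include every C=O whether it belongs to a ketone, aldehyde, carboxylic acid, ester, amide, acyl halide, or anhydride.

CH(CHO): aldehyde, 1 C=O (running total 1).
CO: ketone, 1 C=O (running total 2).
CH2COOCH2: ester, 1 C=O (running total 3).
CH(OCOCH3): ester, 1 C=O (running total 4).
CH(CHO): aldehyde, 1 C=O (running total 5).
CO: ketone, 1 C=O (running total 6).
COOCH3: ester, 1 C=O (running total 7).

7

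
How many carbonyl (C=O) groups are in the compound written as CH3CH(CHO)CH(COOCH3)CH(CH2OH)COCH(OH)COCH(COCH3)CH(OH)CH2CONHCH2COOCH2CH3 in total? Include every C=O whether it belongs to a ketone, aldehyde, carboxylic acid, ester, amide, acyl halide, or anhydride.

CH(CHO): aldehyde, 1 C=O (running total 1).
CH(COOCH3): ester, 1 C=O (running total 2).
CO: ketone, 1 C=O (running total 3).
CO: ketone, 1 C=O (running total 4).
CH(COCH3): ketone, 1 C=O (running total 5).
CH2CONHCH2: amide, 1 C=O (running total 6).
COOCH2CH3: ester, 1 C=O (running total 7).

7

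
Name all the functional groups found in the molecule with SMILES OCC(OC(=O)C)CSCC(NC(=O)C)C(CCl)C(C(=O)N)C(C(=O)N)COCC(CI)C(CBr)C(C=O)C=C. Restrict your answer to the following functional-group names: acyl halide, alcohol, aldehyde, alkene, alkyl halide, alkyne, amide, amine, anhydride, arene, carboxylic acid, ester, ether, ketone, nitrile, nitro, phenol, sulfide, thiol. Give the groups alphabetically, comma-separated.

alcohol, aldehyde, alkene, alkyl halide, amide, ester, ether, sulfide

HO– on an sp³ carbon → alcohol.
pendant –OC(=O)CH3: an acyloxy group → ester.
C–S–C linkage → sulfide (thioether).
pendant –NHC(=O)CH3: N bonded to a carbonyl → amide (not amine).
pendant –CH2X: halogen on sp³ carbon → alkyl halide.
pendant –CONH2: carbonyl C bonded to C and N → amide.
pendant –CONH2: carbonyl C bonded to C and N → amide.
C–O–C with sp³ carbons on both sides and no adjacent C=O → ether.
pendant –CH2X: halogen on sp³ carbon → alkyl halide.
pendant –CH2X: halogen on sp³ carbon → alkyl halide.
pendant –CHO: carbonyl C bonded to C and H → aldehyde.
C=C double bond → alkene.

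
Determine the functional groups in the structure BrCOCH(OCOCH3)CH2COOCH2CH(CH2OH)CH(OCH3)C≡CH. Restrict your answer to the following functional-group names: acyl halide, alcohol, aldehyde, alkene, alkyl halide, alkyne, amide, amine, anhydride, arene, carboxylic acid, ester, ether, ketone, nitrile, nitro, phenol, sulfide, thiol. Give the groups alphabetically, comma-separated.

acyl halide, alcohol, alkyne, ester, ether

–C(=O)Br: carbonyl C bonded to C and to a halogen → acyl halide (not alkyl halide).
pendant –OC(=O)CH3: an acyloxy group → ester.
–C(=O)–O–C with C on the carbonyl side → ester.
pendant –CH2OH on an sp³ backbone C → alcohol.
pendant –OCH3: C–O–C with sp³ C, no adjacent C=O → ether.
C≡C triple bond → alkyne.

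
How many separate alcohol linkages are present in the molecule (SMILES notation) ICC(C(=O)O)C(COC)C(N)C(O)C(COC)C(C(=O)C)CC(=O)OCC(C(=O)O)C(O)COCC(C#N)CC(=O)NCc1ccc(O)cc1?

2

halogen on an sp³ carbon → alkyl halide.
pendant –COOH: carbonyl C bonded to C and –OH → carboxylic acid.
pendant –CH2OCH3: C–O–C linkage → ether.
–NH2 on an sp³ carbon with no adjacent C=O → amine.
–OH on an sp³ carbon → alcohol (secondary).
pendant –CH2OCH3: C–O–C linkage → ether.
pendant –COCH3: carbonyl C bonded to two carbons → ketone.
–C(=O)–O–C with C on the carbonyl side → ester.
pendant –COOH: carbonyl C bonded to C and –OH → carboxylic acid.
–OH on an sp³ carbon → alcohol (secondary).
C–O–C with sp³ carbons on both sides and no adjacent C=O → ether.
pendant –C≡N: nitrile.
–C(=O)–N– linkage → amide (the N is not an amine).
–OH attached directly to an aromatic ring → phenol (not alcohol); the ring itself is an arene.
Alcohol appears at: CH(OH), CH(OH) → 2.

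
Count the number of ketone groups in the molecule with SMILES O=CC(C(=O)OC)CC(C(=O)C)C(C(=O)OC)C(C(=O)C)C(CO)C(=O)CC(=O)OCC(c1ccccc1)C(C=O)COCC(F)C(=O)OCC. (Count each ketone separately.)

3

Working along the chain:
  OHC: terminal –CHO: carbonyl C bonded to H and C → aldehyde.
  CH(COOCH3): pendant –COOCH3: carbonyl C bonded to C and –OCH3 → ester.
  CH(COCH3): pendant –COCH3: carbonyl C bonded to two carbons → ketone.
  CH(COOCH3): pendant –COOCH3: carbonyl C bonded to C and –OCH3 → ester.
  CH(COCH3): pendant –COCH3: carbonyl C bonded to two carbons → ketone.
  CH(CH2OH): pendant –CH2OH on an sp³ backbone C → alcohol.
  CO: –C(=O)– with carbon on both sides → ketone.
  CH2COOCH2: –C(=O)–O–C with C on the carbonyl side → ester.
  CH(C6H5): pendant –C6H5: benzene ring → arene.
  CH(CHO): pendant –CHO: carbonyl C bonded to C and H → aldehyde.
  CH2OCH2: C–O–C with sp³ carbons on both sides and no adjacent C=O → ether.
  CH(F): halogen on an sp³ carbon → alkyl halide.
  COOCH2CH3: –C(=O)OCH2CH3: carbonyl C bonded to C and to –OEt → ester.
Ketone appears at: CH(COCH3), CH(COCH3), CO → 3.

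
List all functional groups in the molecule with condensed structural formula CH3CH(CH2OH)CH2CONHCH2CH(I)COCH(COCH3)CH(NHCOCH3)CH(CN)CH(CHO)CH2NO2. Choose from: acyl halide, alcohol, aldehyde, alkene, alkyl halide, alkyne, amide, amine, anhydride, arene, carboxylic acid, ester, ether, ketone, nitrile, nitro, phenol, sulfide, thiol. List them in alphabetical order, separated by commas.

alcohol, aldehyde, alkyl halide, amide, ketone, nitrile, nitro

pendant –CH2OH on an sp³ backbone C → alcohol.
–C(=O)–N– linkage → amide (the N is not an amine).
halogen on an sp³ carbon → alkyl halide.
–C(=O)– with carbon on both sides → ketone.
pendant –COCH3: carbonyl C bonded to two carbons → ketone.
pendant –NHC(=O)CH3: N bonded to a carbonyl → amide (not amine).
pendant –C≡N: nitrile.
pendant –CHO: carbonyl C bonded to C and H → aldehyde.
–NO2 on carbon → nitro group.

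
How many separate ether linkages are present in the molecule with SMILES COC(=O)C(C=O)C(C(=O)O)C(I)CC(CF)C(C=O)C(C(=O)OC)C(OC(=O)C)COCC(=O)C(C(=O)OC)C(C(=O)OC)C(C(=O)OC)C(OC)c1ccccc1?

2

CH3O–C(=O)–: carbonyl C bonded to C and to –OCH3 → ester (not ketone + ether).
pendant –CHO: carbonyl C bonded to C and H → aldehyde.
pendant –COOH: carbonyl C bonded to C and –OH → carboxylic acid.
halogen on an sp³ carbon → alkyl halide.
pendant –CH2X: halogen on sp³ carbon → alkyl halide.
pendant –CHO: carbonyl C bonded to C and H → aldehyde.
pendant –COOCH3: carbonyl C bonded to C and –OCH3 → ester.
pendant –OC(=O)CH3: an acyloxy group → ester.
C–O–C with sp³ carbons on both sides and no adjacent C=O → ether.
–C(=O)– with carbon on both sides → ketone.
pendant –COOCH3: carbonyl C bonded to C and –OCH3 → ester.
pendant –COOCH3: carbonyl C bonded to C and –OCH3 → ester.
pendant –COOCH3: carbonyl C bonded to C and –OCH3 → ester.
pendant –OCH3: C–O–C with sp³ C, no adjacent C=O → ether.
–C6H5 phenyl ring → arene.
Ether appears at: CH2OCH2, CH(OCH3) → 2.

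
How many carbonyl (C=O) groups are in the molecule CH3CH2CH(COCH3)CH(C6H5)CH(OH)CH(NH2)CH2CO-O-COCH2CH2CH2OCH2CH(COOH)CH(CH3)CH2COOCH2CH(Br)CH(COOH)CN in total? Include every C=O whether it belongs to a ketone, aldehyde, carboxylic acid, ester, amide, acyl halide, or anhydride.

CH(COCH3): ketone, 1 C=O (running total 1).
CH2CO-O-COCH2: anhydride, 2 C=O (running total 3).
CH(COOH): carboxylic acid, 1 C=O (running total 4).
CH2COOCH2: ester, 1 C=O (running total 5).
CH(COOH): carboxylic acid, 1 C=O (running total 6).

6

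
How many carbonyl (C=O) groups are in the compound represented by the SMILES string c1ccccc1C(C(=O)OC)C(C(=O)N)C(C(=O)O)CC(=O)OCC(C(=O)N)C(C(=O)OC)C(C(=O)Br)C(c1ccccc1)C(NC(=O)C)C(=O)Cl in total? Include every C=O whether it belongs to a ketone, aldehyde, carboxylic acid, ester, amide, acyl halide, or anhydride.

CH(COOCH3): ester, 1 C=O (running total 1).
CH(CONH2): amide, 1 C=O (running total 2).
CH(COOH): carboxylic acid, 1 C=O (running total 3).
CH2COOCH2: ester, 1 C=O (running total 4).
CH(CONH2): amide, 1 C=O (running total 5).
CH(COOCH3): ester, 1 C=O (running total 6).
CH(COBr): acyl halide, 1 C=O (running total 7).
CH(NHCOCH3): amide, 1 C=O (running total 8).
COCl: acyl halide, 1 C=O (running total 9).

9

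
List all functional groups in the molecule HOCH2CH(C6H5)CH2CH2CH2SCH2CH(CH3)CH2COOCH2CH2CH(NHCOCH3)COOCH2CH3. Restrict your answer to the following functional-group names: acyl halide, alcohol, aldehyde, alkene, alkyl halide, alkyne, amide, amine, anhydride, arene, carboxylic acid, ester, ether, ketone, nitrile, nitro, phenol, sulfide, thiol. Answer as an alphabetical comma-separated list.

alcohol, amide, arene, ester, sulfide

Taking each segment in turn:
  HOCH2: HO– on an sp³ carbon → alcohol.
  CH(C6H5): pendant –C6H5: benzene ring → arene.
  CH2SCH2: C–S–C linkage → sulfide (thioether).
  CH2COOCH2: –C(=O)–O–C with C on the carbonyl side → ester.
  CH(NHCOCH3): pendant –NHC(=O)CH3: N bonded to a carbonyl → amide (not amine).
  COOCH2CH3: –C(=O)OCH2CH3: carbonyl C bonded to C and to –OEt → ester.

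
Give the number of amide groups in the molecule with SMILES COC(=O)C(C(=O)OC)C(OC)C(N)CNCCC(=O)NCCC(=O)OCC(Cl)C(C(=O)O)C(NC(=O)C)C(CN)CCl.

2

CH3O–C(=O)–: carbonyl C bonded to C and to –OCH3 → ester (not ketone + ether).
pendant –COOCH3: carbonyl C bonded to C and –OCH3 → ester.
pendant –OCH3: C–O–C with sp³ C, no adjacent C=O → ether.
–NH2 on an sp³ carbon with no adjacent C=O → amine.
C–N–C with sp³ carbons and no adjacent C=O → amine (secondary).
–C(=O)–N– linkage → amide (the N is not an amine).
–C(=O)–O–C with C on the carbonyl side → ester.
halogen on an sp³ carbon → alkyl halide.
pendant –COOH: carbonyl C bonded to C and –OH → carboxylic acid.
pendant –NHC(=O)CH3: N bonded to a carbonyl → amide (not amine).
pendant –CH2NH2: N on sp³ C, no adjacent C=O → amine.
halogen on an sp³ carbon → alkyl halide.
Amide appears at: CH2CONHCH2, CH(NHCOCH3) → 2.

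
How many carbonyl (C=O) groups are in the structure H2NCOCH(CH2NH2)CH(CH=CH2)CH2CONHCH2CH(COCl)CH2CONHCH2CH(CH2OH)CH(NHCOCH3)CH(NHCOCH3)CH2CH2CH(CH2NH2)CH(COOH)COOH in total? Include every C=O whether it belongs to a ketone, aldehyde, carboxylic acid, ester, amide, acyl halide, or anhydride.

H2NCO: amide, 1 C=O (running total 1).
CH2CONHCH2: amide, 1 C=O (running total 2).
CH(COCl): acyl halide, 1 C=O (running total 3).
CH2CONHCH2: amide, 1 C=O (running total 4).
CH(NHCOCH3): amide, 1 C=O (running total 5).
CH(NHCOCH3): amide, 1 C=O (running total 6).
CH(COOH): carboxylic acid, 1 C=O (running total 7).
COOH: carboxylic acid, 1 C=O (running total 8).

8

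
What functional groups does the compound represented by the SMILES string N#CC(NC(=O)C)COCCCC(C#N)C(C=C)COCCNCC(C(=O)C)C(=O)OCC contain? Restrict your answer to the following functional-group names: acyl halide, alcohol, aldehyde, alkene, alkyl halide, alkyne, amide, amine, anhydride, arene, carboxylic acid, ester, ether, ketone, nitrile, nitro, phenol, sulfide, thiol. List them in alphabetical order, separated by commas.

alkene, amide, amine, ester, ether, ketone, nitrile

N≡C–: carbon triple-bonded to nitrogen → nitrile.
pendant –NHC(=O)CH3: N bonded to a carbonyl → amide (not amine).
C–O–C with sp³ carbons on both sides and no adjacent C=O → ether.
pendant –C≡N: nitrile.
pendant –CH=CH2: C=C double bond → alkene.
C–O–C with sp³ carbons on both sides and no adjacent C=O → ether.
C–N–C with sp³ carbons and no adjacent C=O → amine (secondary).
pendant –COCH3: carbonyl C bonded to two carbons → ketone.
–C(=O)OCH2CH3: carbonyl C bonded to C and to –OEt → ester.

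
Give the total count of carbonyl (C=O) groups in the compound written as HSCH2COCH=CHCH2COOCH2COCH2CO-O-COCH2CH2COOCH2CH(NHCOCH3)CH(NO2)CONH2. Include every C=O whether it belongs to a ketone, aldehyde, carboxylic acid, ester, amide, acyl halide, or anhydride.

CO: ketone, 1 C=O (running total 1).
CH2COOCH2: ester, 1 C=O (running total 2).
CO: ketone, 1 C=O (running total 3).
CH2CO-O-COCH2: anhydride, 2 C=O (running total 5).
CH2COOCH2: ester, 1 C=O (running total 6).
CH(NHCOCH3): amide, 1 C=O (running total 7).
CONH2: amide, 1 C=O (running total 8).

8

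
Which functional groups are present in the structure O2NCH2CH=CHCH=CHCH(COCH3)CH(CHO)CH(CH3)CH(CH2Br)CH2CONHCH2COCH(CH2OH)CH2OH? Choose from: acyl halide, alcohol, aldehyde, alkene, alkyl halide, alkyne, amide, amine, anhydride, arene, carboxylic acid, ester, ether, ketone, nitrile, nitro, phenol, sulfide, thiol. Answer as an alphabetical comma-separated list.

Taking each segment in turn:
  O2NCH2: –NO2 on carbon → nitro group.
  CH=CH: C=C double bond → alkene.
  CH=CH: C=C double bond → alkene.
  CH(COCH3): pendant –COCH3: carbonyl C bonded to two carbons → ketone.
  CH(CHO): pendant –CHO: carbonyl C bonded to C and H → aldehyde.
  CH(CH2Br): pendant –CH2X: halogen on sp³ carbon → alkyl halide.
  CH2CONHCH2: –C(=O)–N– linkage → amide (the N is not an amine).
  CO: –C(=O)– with carbon on both sides → ketone.
  CH(CH2OH): pendant –CH2OH on an sp³ backbone C → alcohol.
  CH2OH: –OH on an sp³ carbon → alcohol.

alcohol, aldehyde, alkene, alkyl halide, amide, ketone, nitro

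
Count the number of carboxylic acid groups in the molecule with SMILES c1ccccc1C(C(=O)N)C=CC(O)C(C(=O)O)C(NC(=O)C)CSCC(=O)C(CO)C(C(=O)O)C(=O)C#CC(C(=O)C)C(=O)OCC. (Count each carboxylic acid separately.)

2

Reading the structure from left to right:
  C6H5: C6H5– phenyl ring → arene.
  CH(CONH2): pendant –CONH2: carbonyl C bonded to C and N → amide.
  CH=CH: C=C double bond → alkene.
  CH(OH): –OH on an sp³ carbon → alcohol (secondary).
  CH(COOH): pendant –COOH: carbonyl C bonded to C and –OH → carboxylic acid.
  CH(NHCOCH3): pendant –NHC(=O)CH3: N bonded to a carbonyl → amide (not amine).
  CH2SCH2: C–S–C linkage → sulfide (thioether).
  CO: –C(=O)– with carbon on both sides → ketone.
  CH(CH2OH): pendant –CH2OH on an sp³ backbone C → alcohol.
  CH(COOH): pendant –COOH: carbonyl C bonded to C and –OH → carboxylic acid.
  CO: –C(=O)– with carbon on both sides → ketone.
  C≡C: C≡C triple bond → alkyne.
  CH(COCH3): pendant –COCH3: carbonyl C bonded to two carbons → ketone.
  COOCH2CH3: –C(=O)OCH2CH3: carbonyl C bonded to C and to –OEt → ester.
Carboxylic acid appears at: CH(COOH), CH(COOH) → 2.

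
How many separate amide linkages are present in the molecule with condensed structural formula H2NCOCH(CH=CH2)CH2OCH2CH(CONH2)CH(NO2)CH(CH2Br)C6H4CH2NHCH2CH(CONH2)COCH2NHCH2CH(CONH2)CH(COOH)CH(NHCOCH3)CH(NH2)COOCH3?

Reading the structure from left to right:
  H2NCO: –C(=O)NH2: carbonyl C bonded to C and to N → amide (the N is not a separate amine).
  CH(CH=CH2): pendant –CH=CH2: C=C double bond → alkene.
  CH2OCH2: C–O–C with sp³ carbons on both sides and no adjacent C=O → ether.
  CH(CONH2): pendant –CONH2: carbonyl C bonded to C and N → amide.
  CH(NO2): –NO2 on an sp³ carbon → nitro (the N=O is not a carbonyl).
  CH(CH2Br): pendant –CH2X: halogen on sp³ carbon → alkyl halide.
  C6H4: para-disubstituted benzene ring → arene.
  CH2NHCH2: C–N–C with sp³ carbons and no adjacent C=O → amine (secondary).
  CH(CONH2): pendant –CONH2: carbonyl C bonded to C and N → amide.
  CO: –C(=O)– with carbon on both sides → ketone.
  CH2NHCH2: C–N–C with sp³ carbons and no adjacent C=O → amine (secondary).
  CH(CONH2): pendant –CONH2: carbonyl C bonded to C and N → amide.
  CH(COOH): pendant –COOH: carbonyl C bonded to C and –OH → carboxylic acid.
  CH(NHCOCH3): pendant –NHC(=O)CH3: N bonded to a carbonyl → amide (not amine).
  CH(NH2): –NH2 on an sp³ carbon with no adjacent C=O → amine.
  COOCH3: –C(=O)OCH3: carbonyl C bonded to C and to –OCH3 → ester (not ketone + ether).
Amide appears at: H2NCO, CH(CONH2), CH(CONH2), CH(CONH2), CH(NHCOCH3) → 5.

5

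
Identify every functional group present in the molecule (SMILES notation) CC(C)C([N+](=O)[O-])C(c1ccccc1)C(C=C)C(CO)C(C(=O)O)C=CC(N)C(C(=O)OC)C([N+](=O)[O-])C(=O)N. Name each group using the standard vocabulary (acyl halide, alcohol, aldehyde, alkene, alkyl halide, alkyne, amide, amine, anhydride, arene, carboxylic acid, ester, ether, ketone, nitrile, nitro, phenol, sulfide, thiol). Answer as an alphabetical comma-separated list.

–NO2 on an sp³ carbon → nitro (the N=O is not a carbonyl).
pendant –C6H5: benzene ring → arene.
pendant –CH=CH2: C=C double bond → alkene.
pendant –CH2OH on an sp³ backbone C → alcohol.
pendant –COOH: carbonyl C bonded to C and –OH → carboxylic acid.
C=C double bond → alkene.
–NH2 on an sp³ carbon with no adjacent C=O → amine.
pendant –COOCH3: carbonyl C bonded to C and –OCH3 → ester.
–NO2 on an sp³ carbon → nitro (the N=O is not a carbonyl).
–C(=O)NH2: carbonyl C bonded to C and to N → amide (the N is not a separate amine).

alcohol, alkene, amide, amine, arene, carboxylic acid, ester, nitro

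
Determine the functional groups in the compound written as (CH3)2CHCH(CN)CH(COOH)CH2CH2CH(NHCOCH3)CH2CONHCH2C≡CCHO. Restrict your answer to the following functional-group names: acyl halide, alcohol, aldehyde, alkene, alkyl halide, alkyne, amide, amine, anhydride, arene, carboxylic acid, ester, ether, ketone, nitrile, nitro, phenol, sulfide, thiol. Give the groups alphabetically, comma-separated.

pendant –C≡N: nitrile.
pendant –COOH: carbonyl C bonded to C and –OH → carboxylic acid.
pendant –NHC(=O)CH3: N bonded to a carbonyl → amide (not amine).
–C(=O)–N– linkage → amide (the N is not an amine).
C≡C triple bond → alkyne.
terminal –CHO: carbonyl C bonded to H and C → aldehyde.

aldehyde, alkyne, amide, carboxylic acid, nitrile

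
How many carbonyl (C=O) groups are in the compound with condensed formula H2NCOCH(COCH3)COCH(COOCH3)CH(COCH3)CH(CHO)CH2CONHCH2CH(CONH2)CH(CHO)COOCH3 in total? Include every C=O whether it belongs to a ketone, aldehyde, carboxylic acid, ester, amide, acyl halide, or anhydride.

10

H2NCO: amide, 1 C=O (running total 1).
CH(COCH3): ketone, 1 C=O (running total 2).
CO: ketone, 1 C=O (running total 3).
CH(COOCH3): ester, 1 C=O (running total 4).
CH(COCH3): ketone, 1 C=O (running total 5).
CH(CHO): aldehyde, 1 C=O (running total 6).
CH2CONHCH2: amide, 1 C=O (running total 7).
CH(CONH2): amide, 1 C=O (running total 8).
CH(CHO): aldehyde, 1 C=O (running total 9).
COOCH3: ester, 1 C=O (running total 10).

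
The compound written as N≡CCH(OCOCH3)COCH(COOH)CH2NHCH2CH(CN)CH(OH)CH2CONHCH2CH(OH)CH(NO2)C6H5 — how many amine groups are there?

Reading the structure from left to right:
  N≡C: N≡C–: carbon triple-bonded to nitrogen → nitrile.
  CH(OCOCH3): pendant –OC(=O)CH3: an acyloxy group → ester.
  CO: –C(=O)– with carbon on both sides → ketone.
  CH(COOH): pendant –COOH: carbonyl C bonded to C and –OH → carboxylic acid.
  CH2NHCH2: C–N–C with sp³ carbons and no adjacent C=O → amine (secondary).
  CH(CN): pendant –C≡N: nitrile.
  CH(OH): –OH on an sp³ carbon → alcohol (secondary).
  CH2CONHCH2: –C(=O)–N– linkage → amide (the N is not an amine).
  CH(OH): –OH on an sp³ carbon → alcohol (secondary).
  CH(NO2): –NO2 on an sp³ carbon → nitro (the N=O is not a carbonyl).
  C6H5: –C6H5 phenyl ring → arene.
Amine appears at: CH2NHCH2 → 1.

1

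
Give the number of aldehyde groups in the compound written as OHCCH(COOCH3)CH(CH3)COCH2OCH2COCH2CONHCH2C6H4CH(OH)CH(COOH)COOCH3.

terminal –CHO: carbonyl C bonded to H and C → aldehyde.
pendant –COOCH3: carbonyl C bonded to C and –OCH3 → ester.
–C(=O)– with carbon on both sides → ketone.
C–O–C with sp³ carbons on both sides and no adjacent C=O → ether.
–C(=O)– with carbon on both sides → ketone.
–C(=O)–N– linkage → amide (the N is not an amine).
para-disubstituted benzene ring → arene.
–OH on an sp³ carbon → alcohol (secondary).
pendant –COOH: carbonyl C bonded to C and –OH → carboxylic acid.
–C(=O)OCH3: carbonyl C bonded to C and to –OCH3 → ester (not ketone + ether).
Aldehyde appears at: OHC → 1.

1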